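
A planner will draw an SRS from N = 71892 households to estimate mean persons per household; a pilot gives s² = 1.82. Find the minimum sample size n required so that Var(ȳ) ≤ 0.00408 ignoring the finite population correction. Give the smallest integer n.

447

Without fpc, n₀ = s²/D = 1.82/0.00408 = 446.0784.
Rounding up, n = 447.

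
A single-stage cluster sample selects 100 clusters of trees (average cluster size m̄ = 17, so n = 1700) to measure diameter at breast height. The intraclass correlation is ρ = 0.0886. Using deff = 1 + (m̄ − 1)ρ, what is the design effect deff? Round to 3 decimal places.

deff = 1 + (17 − 1)·0.0886 = 1 + 1.4176 = 2.4176.

2.418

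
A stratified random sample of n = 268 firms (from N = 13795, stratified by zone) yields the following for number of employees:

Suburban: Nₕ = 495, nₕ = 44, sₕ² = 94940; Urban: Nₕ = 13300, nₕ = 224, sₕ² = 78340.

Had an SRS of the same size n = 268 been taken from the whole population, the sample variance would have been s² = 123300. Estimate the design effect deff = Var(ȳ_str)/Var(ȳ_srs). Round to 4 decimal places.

0.7141

Var(ȳ_str) = Σ Wₕ²(1−fₕ)sₕ²/nₕ with Wₕ = Nₕ/13795:
  Suburban: (495/13795)²·(1−44/495)·94940/44 = 2.5312491
  Urban: (13300/13795)²·(1−224/13300)·78340/224 = 319.60877
  → Var(ȳ_str) = 322.14002.
Var(ȳ_srs) = (1 − 268/13795)·123300/268 = 451.13661.
deff = 322.14002 / 451.13661 = 0.7141.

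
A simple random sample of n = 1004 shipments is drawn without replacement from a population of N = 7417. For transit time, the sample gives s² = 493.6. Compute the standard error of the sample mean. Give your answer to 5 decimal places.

Under SRS without replacement, Var(ȳ) = (1 − f)·s²/n with f = n/N = 1004/7417 = 0.13536470.
Var(ȳ) = (1 − 0.13536470)·493.6/1004 = 0.86463530·0.49163347 = 0.42508365.
SE(ȳ) = √(0.42508365) = 0.65198.

0.65198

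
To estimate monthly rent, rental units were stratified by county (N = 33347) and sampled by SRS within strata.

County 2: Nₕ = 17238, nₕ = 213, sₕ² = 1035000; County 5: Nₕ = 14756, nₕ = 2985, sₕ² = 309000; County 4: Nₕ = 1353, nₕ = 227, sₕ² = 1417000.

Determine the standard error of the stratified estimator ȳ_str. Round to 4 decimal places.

36.1540

Var(ȳ_str) = Σₕ Wₕ²(1 − fₕ)sₕ²/nₕ with Wₕ = Nₕ/N, N = 33347.
County 2: Wₕ = 0.51692806; term = 0.51692806²·(1 − 0.01235642)·1035000/213 = 1282.3932.
County 5: Wₕ = 0.44249858; term = 0.44249858²·(1 − 0.20229059)·309000/2985 = 16.16898.
County 4: Wₕ = 0.04057336; term = 0.04057336²·(1 − 0.16777531)·1417000/227 = 8.5519793.
Sum = 1307.1142.
SE = √(1307.1142) = 36.1540.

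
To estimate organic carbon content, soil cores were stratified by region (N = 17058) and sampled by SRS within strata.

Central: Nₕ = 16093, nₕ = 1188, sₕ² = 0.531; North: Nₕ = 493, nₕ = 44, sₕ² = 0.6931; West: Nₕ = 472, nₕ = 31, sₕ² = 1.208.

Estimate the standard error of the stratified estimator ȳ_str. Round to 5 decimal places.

0.02021

Var(ȳ_str) = Σₕ Wₕ²(1 − fₕ)sₕ²/nₕ with Wₕ = Nₕ/N, N = 17058.
Central: Wₕ = 0.94342830; term = 0.94342830²·(1 − 0.07382092)·0.531/1188 = 3.6846043 × 10^-4.
North: Wₕ = 0.02890140; term = 0.02890140²·(1 − 0.08924949)·0.6931/44 = 1.1983406 × 10^-5.
West: Wₕ = 0.02767030; term = 0.02767030²·(1 − 0.06567797)·1.208/31 = 2.7875946 × 10^-5.
Sum = 4.0831978 × 10^-4.
SE = √(4.0831978 × 10^-4) = 0.02021.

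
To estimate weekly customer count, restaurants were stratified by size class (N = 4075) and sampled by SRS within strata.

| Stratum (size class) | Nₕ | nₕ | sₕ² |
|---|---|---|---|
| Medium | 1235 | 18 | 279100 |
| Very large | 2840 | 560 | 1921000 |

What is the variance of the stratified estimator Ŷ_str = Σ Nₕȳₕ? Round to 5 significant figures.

4.5517 × 10^10

Var(Ŷ_str) = Σₕ Nₕ²(1 − fₕ)sₕ²/nₕ.
Medium: 1235²·(1 − 18/1235)·279100/18 = 2.3304772 × 10^10.
Very large: 2840²·(1 − 560/2840)·1921000/560 = 2.2212249 × 10^10.
Sum = 4.5517021 × 10^10.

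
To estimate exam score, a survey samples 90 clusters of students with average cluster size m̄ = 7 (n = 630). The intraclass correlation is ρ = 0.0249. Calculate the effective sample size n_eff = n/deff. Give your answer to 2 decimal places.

deff = 1 + (7 − 1)·0.0249 = 1 + 0.1494 = 1.1494.
n_eff = 630 / 1.1494 = 548.11.

548.11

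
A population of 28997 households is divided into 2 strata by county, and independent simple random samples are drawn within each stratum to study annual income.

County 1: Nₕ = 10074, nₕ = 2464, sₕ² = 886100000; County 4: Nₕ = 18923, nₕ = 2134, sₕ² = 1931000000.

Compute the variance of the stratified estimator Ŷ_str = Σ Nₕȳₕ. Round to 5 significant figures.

Var(Ŷ_str) = Σₕ Nₕ²(1 − fₕ)sₕ²/nₕ.
County 1: 10074²·(1 − 2464/10074)·886100000/2464 = 2.7569484 × 10^13.
County 4: 18923²·(1 − 2134/18923)·1931000000/2134 = 2.8747672 × 10^14.
Sum = 3.150462 × 10^14.

3.1505 × 10^14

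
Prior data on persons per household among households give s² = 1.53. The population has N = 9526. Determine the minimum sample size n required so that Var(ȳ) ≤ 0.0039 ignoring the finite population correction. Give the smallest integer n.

Without fpc, n₀ = s²/D = 1.53/0.0039 = 392.3077.
Rounding up, n = 393.

393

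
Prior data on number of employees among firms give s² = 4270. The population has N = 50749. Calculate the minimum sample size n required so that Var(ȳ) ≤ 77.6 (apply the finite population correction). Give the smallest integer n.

Without fpc, n₀ = s²/D = 4270/77.6 = 55.0258.
With fpc, (1 − n/N)·s²/n ≤ D requires n ≥ n₀/(1 + n₀/N) = 55.0258/(1 + 55.0258/50749) = 54.9662.
Rounding up, n = 55.

55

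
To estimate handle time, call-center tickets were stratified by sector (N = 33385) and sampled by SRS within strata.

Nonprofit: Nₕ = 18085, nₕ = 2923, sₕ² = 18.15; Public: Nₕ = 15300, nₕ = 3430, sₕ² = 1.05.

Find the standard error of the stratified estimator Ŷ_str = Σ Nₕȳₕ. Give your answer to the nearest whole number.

1326

Var(Ŷ_str) = Σₕ Nₕ²(1 − fₕ)sₕ²/nₕ.
Nonprofit: 18085²·(1 − 2923/18085)·18.15/2923 = 1.70264 × 10^6.
Public: 15300²·(1 − 3430/15300)·1.05/3430 = 55595.204.
Sum = 1.7582352 × 10^6.
SE = √(1.7582352 × 10^6) = 1326.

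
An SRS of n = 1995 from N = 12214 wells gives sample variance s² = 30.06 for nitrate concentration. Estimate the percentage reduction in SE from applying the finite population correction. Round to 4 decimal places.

f = n/N = 1995/12214 = 0.16333715.
SE_no-fpc = √(s²/n) = 0.12275043; SE_fpc = √((1−f)s²/n) = 0.11227893.
Ratio = √(1−f) = 0.91469276. Reduction = 100·(1 − 0.91469276) = 8.5307%.

8.5307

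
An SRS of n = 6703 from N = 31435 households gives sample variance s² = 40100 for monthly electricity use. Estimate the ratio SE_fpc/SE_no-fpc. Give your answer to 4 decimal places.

0.8870

f = n/N = 6703/31435 = 0.21323366.
SE_no-fpc = √(s²/n) = 2.4458937; SE_fpc = √((1−f)s²/n) = 2.169504.
Ratio = √(1−f) = 0.88699850.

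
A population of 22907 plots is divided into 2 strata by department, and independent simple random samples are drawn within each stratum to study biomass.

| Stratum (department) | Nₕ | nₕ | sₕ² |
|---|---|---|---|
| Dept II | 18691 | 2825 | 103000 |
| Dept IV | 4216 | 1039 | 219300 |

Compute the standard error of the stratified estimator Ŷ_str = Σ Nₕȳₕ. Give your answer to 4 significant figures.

116800

Var(Ŷ_str) = Σₕ Nₕ²(1 − fₕ)sₕ²/nₕ.
Dept II: 18691²·(1 − 2825/18691)·103000/2825 = 1.0812317 × 10^10.
Dept IV: 4216²·(1 − 1039/4216)·219300/1039 = 2.8270982 × 10^9.
Sum = 1.3639415 × 10^10.
SE = √(1.3639415 × 10^10) = 116800.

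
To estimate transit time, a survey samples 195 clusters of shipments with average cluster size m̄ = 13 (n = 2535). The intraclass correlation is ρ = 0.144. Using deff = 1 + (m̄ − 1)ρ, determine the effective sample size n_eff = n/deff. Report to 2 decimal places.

deff = 1 + (13 − 1)·0.144 = 1 + 1.728 = 2.728.
n_eff = 2535 / 2.728 = 929.25.

929.25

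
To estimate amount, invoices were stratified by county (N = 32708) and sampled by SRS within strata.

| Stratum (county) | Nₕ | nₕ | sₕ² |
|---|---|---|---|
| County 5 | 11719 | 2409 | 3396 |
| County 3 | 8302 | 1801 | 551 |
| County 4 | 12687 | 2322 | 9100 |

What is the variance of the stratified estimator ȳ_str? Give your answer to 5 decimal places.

0.64093

Var(ȳ_str) = Σₕ Wₕ²(1 − fₕ)sₕ²/nₕ with Wₕ = Nₕ/N, N = 32708.
County 5: Wₕ = 0.35829155; term = 0.35829155²·(1 − 0.20556361)·3396/2409 = 0.1437683.
County 3: Wₕ = 0.25382169; term = 0.25382169²·(1 − 0.21693568)·551/1801 = 0.015434508.
County 4: Wₕ = 0.38788676; term = 0.38788676²·(1 − 0.18302199)·9100/2322 = 0.48172529.
Sum = 0.6409281.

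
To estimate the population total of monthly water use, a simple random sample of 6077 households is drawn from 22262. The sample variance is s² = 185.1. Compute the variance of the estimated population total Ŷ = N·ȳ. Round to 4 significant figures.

1.097 × 10^7

Var(Ŷ) = N²·Var(ȳ) = N²·(1 − n/N)·s²/n.
f = 6077/22262 = 0.27297637; Var(ȳ) = 0.72702363·185.1/6077 = 0.022144491.
Var(Ŷ) = 22262² · 0.022144491 = 1.0974735 × 10^7.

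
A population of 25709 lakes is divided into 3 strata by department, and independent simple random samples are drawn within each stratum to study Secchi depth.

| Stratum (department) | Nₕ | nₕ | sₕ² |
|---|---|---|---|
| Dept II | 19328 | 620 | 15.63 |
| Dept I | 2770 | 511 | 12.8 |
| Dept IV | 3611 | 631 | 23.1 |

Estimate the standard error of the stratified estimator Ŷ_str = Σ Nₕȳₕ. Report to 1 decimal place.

Var(Ŷ_str) = Σₕ Nₕ²(1 − fₕ)sₕ²/nₕ.
Dept II: 19328²·(1 − 620/19328)·15.63/620 = 9.1155225 × 10^6.
Dept I: 2770²·(1 − 511/2770)·12.8/511 = 156741.89.
Dept IV: 3611²·(1 − 631/3611)·23.1/631 = 393936.64.
Sum = 9.666201 × 10^6.
SE = √(9.666201 × 10^6) = 3109.1.

3109.1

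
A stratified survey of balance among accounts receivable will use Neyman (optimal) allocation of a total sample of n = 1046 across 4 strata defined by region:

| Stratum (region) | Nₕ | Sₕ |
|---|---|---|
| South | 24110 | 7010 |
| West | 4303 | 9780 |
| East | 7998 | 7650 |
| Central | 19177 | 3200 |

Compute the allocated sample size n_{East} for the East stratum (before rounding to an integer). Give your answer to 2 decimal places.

191.82

Neyman allocation: nₕ = n·NₕSₕ / Σⱼ NⱼSⱼ.
Σ NⱼSⱼ = 24110·7010 + 4303·9780 + 7998·7650 + 19177·3200 = 3.3364554 × 10^8.
n_{East} = 1046·7998·7650 / (3.3364554 × 10^8) = 191.82.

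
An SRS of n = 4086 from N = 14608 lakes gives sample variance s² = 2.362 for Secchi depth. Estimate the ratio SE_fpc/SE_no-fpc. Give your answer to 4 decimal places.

0.8487

f = n/N = 4086/14608 = 0.27970975.
SE_no-fpc = √(s²/n) = 0.024043117; SE_fpc = √((1−f)s²/n) = 0.020405373.
Ratio = √(1−f) = 0.84869915.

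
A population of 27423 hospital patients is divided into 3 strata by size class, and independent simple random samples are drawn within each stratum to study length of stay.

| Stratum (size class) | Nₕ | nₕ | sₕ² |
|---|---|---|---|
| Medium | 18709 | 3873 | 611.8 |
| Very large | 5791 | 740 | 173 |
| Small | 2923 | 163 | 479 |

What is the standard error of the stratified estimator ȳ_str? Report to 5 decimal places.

0.31452

Var(ȳ_str) = Σₕ Wₕ²(1 − fₕ)sₕ²/nₕ with Wₕ = Nₕ/N, N = 27423.
Medium: Wₕ = 0.68223754; term = 0.68223754²·(1 − 0.20701267)·611.8/3873 = 0.058304147.
Very large: Wₕ = 0.21117310; term = 0.21117310²·(1 − 0.12778449)·173/740 = 0.0090931717.
Small: Wₕ = 0.10658936; term = 0.10658936²·(1 − 0.05576463)·479/163 = 0.031525057.
Sum = 0.098922376.
SE = √(0.098922376) = 0.31452.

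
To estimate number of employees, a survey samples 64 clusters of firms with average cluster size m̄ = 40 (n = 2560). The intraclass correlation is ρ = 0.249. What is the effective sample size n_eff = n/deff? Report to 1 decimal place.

239.0

deff = 1 + (40 − 1)·0.249 = 1 + 9.711 = 10.711.
n_eff = 2560 / 10.711 = 239.0.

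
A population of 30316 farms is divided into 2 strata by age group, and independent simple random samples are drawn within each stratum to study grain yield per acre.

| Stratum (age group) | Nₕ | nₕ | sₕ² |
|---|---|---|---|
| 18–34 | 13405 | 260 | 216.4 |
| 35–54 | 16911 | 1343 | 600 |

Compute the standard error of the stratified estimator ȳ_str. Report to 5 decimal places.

0.53624

Var(ȳ_str) = Σₕ Wₕ²(1 − fₕ)sₕ²/nₕ with Wₕ = Nₕ/N, N = 30316.
18–34: Wₕ = 0.44217575; term = 0.44217575²·(1 − 0.01939575)·216.4/260 = 0.15957598.
35–54: Wₕ = 0.55782425; term = 0.55782425²·(1 − 0.07941576)·600/1343 = 0.12797748.
Sum = 0.28755346.
SE = √(0.28755346) = 0.53624.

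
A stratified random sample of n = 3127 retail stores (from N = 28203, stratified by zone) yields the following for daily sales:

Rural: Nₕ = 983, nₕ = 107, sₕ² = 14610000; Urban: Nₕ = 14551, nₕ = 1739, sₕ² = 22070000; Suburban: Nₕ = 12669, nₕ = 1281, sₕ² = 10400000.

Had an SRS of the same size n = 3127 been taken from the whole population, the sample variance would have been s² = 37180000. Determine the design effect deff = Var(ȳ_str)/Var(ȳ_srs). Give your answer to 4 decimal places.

0.4346

Var(ȳ_str) = Σ Wₕ²(1−fₕ)sₕ²/nₕ with Wₕ = Nₕ/28203:
  Rural: (983/28203)²·(1−107/983)·14610000/107 = 147.82008
  Urban: (14551/28203)²·(1−1739/14551)·22070000/1739 = 2974.5543
  Suburban: (12669/28203)²·(1−1281/12669)·10400000/1281 = 1472.5952
  → Var(ȳ_str) = 4594.9696.
Var(ȳ_srs) = (1 − 3127/28203)·37180000/3127 = 10571.691.
deff = 4594.9696 / 10571.691 = 0.4346.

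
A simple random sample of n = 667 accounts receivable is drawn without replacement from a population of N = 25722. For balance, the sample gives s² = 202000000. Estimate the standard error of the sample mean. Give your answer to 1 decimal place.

543.1

Under SRS without replacement, Var(ȳ) = (1 − f)·s²/n with f = n/N = 667/25722 = 0.02593111.
Var(ȳ) = (1 − 0.02593111)·202000000/667 = 0.97406889·302848.58 = 294995.38.
SE(ȳ) = √(294995.38) = 543.1.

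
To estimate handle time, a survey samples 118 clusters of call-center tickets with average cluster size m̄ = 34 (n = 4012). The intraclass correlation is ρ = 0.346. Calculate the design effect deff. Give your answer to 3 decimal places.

deff = 1 + (34 − 1)·0.346 = 1 + 11.418 = 12.418.

12.418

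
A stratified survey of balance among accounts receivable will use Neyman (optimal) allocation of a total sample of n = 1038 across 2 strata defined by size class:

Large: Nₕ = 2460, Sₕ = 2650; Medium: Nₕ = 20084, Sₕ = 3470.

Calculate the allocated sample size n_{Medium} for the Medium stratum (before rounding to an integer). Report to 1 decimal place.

949.2

Neyman allocation: nₕ = n·NₕSₕ / Σⱼ NⱼSⱼ.
Σ NⱼSⱼ = 2460·2650 + 20084·3470 = 7.621048 × 10^7.
n_{Medium} = 1038·20084·3470 / (7.621048 × 10^7) = 949.2.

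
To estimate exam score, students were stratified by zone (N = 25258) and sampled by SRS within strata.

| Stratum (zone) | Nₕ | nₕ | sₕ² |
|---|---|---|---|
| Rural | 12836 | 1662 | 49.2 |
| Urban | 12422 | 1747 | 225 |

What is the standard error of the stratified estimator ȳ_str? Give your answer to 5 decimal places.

Var(ȳ_str) = Σₕ Wₕ²(1 − fₕ)sₕ²/nₕ with Wₕ = Nₕ/N, N = 25258.
Rural: Wₕ = 0.50819542; term = 0.50819542²·(1 − 0.12947959)·49.2/1662 = 0.0066554058.
Urban: Wₕ = 0.49180458; term = 0.49180458²·(1 − 0.14063758)·225/1747 = 0.026770168.
Sum = 0.033425574.
SE = √(0.033425574) = 0.18283.

0.18283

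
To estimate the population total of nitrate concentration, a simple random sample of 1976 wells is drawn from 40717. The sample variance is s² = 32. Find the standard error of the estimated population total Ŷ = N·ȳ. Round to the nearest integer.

5054

Var(Ŷ) = N²·Var(ȳ) = N²·(1 − n/N)·s²/n.
f = 1976/40717 = 0.04853010; Var(ȳ) = 0.95146990·32/1976 = 0.015408419.
Var(Ŷ) = 40717² · 0.015408419 = 2.5545219 × 10^7.
SE(Ŷ) = √(2.5545219 × 10^7) = 5054.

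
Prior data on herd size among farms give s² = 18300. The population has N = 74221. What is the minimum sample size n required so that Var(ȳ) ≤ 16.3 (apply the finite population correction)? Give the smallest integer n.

1106

Without fpc, n₀ = s²/D = 18300/16.3 = 1122.6994.
With fpc, (1 − n/N)·s²/n ≤ D requires n ≥ n₀/(1 + n₀/N) = 1122.6994/(1 + 1122.6994/74221) = 1105.9700.
Rounding up, n = 1106.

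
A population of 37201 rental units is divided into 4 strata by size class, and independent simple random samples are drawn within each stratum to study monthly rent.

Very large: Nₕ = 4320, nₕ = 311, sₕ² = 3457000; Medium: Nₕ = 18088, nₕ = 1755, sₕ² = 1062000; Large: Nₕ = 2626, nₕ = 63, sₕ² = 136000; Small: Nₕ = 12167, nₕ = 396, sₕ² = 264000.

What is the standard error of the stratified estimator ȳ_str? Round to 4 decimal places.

18.6488

Var(ȳ_str) = Σₕ Wₕ²(1 − fₕ)sₕ²/nₕ with Wₕ = Nₕ/N, N = 37201.
Very large: Wₕ = 0.11612591; term = 0.11612591²·(1 − 0.07199074)·3457000/311 = 139.10719.
Medium: Wₕ = 0.48622349; term = 0.48622349²·(1 − 0.09702565)·1062000/1755 = 129.17982.
Large: Wₕ = 0.07058950; term = 0.07058950²·(1 − 0.02399086)·136000/63 = 10.498626.
Small: Wₕ = 0.32706110; term = 0.32706110²·(1 − 0.03254705)·264000/396 = 68.991626.
Sum = 347.77726.
SE = √(347.77726) = 18.6488.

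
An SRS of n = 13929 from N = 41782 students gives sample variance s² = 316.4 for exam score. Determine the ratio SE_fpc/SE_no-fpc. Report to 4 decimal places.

0.8165

f = n/N = 13929/41782 = 0.33337322.
SE_no-fpc = √(s²/n) = 0.15071562; SE_fpc = √((1−f)s²/n) = 0.12305511.
Ratio = √(1−f) = 0.81647215.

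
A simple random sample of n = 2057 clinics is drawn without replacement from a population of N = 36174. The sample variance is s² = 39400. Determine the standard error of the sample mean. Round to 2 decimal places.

4.25

Under SRS without replacement, Var(ȳ) = (1 − f)·s²/n with f = n/N = 2057/36174 = 0.05686405.
Var(ȳ) = (1 − 0.05686405)·39400/2057 = 0.94313595·19.154108 = 18.064928.
SE(ȳ) = √(18.064928) = 4.25.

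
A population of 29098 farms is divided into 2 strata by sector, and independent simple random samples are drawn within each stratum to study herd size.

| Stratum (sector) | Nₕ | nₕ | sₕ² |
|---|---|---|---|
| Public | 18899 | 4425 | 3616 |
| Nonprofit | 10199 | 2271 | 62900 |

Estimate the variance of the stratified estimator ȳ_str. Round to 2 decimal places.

Var(ȳ_str) = Σₕ Wₕ²(1 − fₕ)sₕ²/nₕ with Wₕ = Nₕ/N, N = 29098.
Public: Wₕ = 0.64949481; term = 0.64949481²·(1 − 0.23413937)·3616/4425 = 0.2640075.
Nonprofit: Wₕ = 0.35050519; term = 0.35050519²·(1 − 0.22266889)·62900/2271 = 2.645017.
Sum = 2.9090245.

2.91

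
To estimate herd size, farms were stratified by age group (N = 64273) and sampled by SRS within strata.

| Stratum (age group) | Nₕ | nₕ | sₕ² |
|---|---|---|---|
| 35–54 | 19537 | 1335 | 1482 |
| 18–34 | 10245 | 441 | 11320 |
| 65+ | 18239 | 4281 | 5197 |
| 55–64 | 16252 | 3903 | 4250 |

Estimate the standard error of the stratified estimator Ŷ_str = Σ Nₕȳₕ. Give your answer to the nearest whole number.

59166

Var(Ŷ_str) = Σₕ Nₕ²(1 − fₕ)sₕ²/nₕ.
35–54: 19537²·(1 − 1335/19537)·1482/1335 = 3.947698 × 10^8.
18–34: 10245²·(1 − 441/10245)·11320/441 = 2.5782386 × 10^9.
65+: 18239²·(1 − 4281/18239)·5197/4281 = 3.0905211 × 10^8.
55–64: 16252²·(1 − 3903/16252)·4250/3903 = 2.1853902 × 10^8.
Sum = 3.5005995 × 10^9.
SE = √(3.5005995 × 10^9) = 59166.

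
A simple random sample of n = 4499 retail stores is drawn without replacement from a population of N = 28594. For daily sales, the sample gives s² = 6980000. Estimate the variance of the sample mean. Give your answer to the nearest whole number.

Under SRS without replacement, Var(ȳ) = (1 − f)·s²/n with f = n/N = 4499/28594 = 0.15734070.
Var(ȳ) = (1 − 0.15734070)·6980000/4499 = 0.84265930·1551.4559 = 1307.3487.

1307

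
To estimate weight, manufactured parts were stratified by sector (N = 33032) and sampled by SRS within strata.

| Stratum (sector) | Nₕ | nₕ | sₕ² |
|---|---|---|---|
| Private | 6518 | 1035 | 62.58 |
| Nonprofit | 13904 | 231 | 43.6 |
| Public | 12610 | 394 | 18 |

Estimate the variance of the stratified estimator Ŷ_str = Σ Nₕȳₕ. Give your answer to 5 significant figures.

4.5081 × 10^7

Var(Ŷ_str) = Σₕ Nₕ²(1 − fₕ)sₕ²/nₕ.
Private: 6518²·(1 − 1035/6518)·62.58/1035 = 2.1608659 × 10^6.
Nonprofit: 13904²·(1 − 231/13904)·43.6/231 = 3.5882119 × 10^7.
Public: 12610²·(1 − 394/12610)·18/394 = 7.0375322 × 10^6.
Sum = 4.5080517 × 10^7.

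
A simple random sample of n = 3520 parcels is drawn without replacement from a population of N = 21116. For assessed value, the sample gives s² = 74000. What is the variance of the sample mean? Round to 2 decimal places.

17.52

Under SRS without replacement, Var(ȳ) = (1 − f)·s²/n with f = n/N = 3520/21116 = 0.16669824.
Var(ȳ) = (1 − 0.16669824)·74000/3520 = 0.83330176·21.022727 = 17.518276.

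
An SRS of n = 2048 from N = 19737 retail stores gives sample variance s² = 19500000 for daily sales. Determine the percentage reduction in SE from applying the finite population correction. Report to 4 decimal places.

5.3303

f = n/N = 2048/19737 = 0.10376450.
SE_no-fpc = √(s²/n) = 97.578094; SE_fpc = √((1−f)s²/n) = 92.376903.
Ratio = √(1−f) = 0.94669715. Reduction = 100·(1 − 0.94669715) = 5.3303%.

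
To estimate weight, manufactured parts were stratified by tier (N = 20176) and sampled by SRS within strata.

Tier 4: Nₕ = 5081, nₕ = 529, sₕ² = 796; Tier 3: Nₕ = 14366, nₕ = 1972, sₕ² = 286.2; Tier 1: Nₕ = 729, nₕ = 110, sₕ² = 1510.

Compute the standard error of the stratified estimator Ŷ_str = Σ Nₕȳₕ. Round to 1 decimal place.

Var(Ŷ_str) = Σₕ Nₕ²(1 − fₕ)sₕ²/nₕ.
Tier 4: 5081²·(1 − 529/5081)·796/529 = 3.4802372 × 10^7.
Tier 3: 14366²·(1 − 1972/14366)·286.2/1972 = 2.5841045 × 10^7.
Tier 1: 729²·(1 − 110/729)·1510/110 = 6.1944455 × 10^6.
Sum = 6.6837863 × 10^7.
SE = √(6.6837863 × 10^7) = 8175.4.

8175.4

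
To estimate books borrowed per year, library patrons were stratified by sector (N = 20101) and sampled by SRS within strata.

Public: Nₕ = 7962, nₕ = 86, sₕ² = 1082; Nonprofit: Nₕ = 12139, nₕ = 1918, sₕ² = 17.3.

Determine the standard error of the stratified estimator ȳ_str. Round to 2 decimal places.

1.40

Var(ȳ_str) = Σₕ Wₕ²(1 − fₕ)sₕ²/nₕ with Wₕ = Nₕ/N, N = 20101.
Public: Wₕ = 0.39609970; term = 0.39609970²·(1 − 0.01080131)·1082/86 = 1.9526363.
Nonprofit: Wₕ = 0.60390030; term = 0.60390030²·(1 − 0.15800313)·17.3/1918 = 0.0027697366.
Sum = 1.955406.
SE = √(1.955406) = 1.40.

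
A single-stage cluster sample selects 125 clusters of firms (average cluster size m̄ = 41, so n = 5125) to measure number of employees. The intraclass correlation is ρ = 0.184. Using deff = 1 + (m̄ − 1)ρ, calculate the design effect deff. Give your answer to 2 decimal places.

deff = 1 + (41 − 1)·0.184 = 1 + 7.36 = 8.36.

8.36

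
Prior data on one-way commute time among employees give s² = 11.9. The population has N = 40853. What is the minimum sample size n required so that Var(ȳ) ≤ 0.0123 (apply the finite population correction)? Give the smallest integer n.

946

Without fpc, n₀ = s²/D = 11.9/0.0123 = 967.4797.
With fpc, (1 − n/N)·s²/n ≤ D requires n ≥ n₀/(1 + n₀/N) = 967.4797/(1 + 967.4797/40853) = 945.0979.
Rounding up, n = 946.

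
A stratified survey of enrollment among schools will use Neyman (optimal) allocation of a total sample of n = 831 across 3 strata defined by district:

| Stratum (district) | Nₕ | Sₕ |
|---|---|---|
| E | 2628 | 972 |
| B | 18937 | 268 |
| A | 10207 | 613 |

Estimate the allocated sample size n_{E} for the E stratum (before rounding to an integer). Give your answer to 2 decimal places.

Neyman allocation: nₕ = n·NₕSₕ / Σⱼ NⱼSⱼ.
Σ NⱼSⱼ = 2628·972 + 18937·268 + 10207·613 = 1.3886423 × 10^7.
n_{E} = 831·2628·972 / (1.3886423 × 10^7) = 152.86.

152.86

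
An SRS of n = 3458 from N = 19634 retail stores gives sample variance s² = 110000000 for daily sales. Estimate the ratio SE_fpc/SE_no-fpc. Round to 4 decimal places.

0.9077

f = n/N = 3458/19634 = 0.17612305.
SE_no-fpc = √(s²/n) = 178.35441; SE_fpc = √((1−f)s²/n) = 161.88814.
Ratio = √(1−f) = 0.90767668.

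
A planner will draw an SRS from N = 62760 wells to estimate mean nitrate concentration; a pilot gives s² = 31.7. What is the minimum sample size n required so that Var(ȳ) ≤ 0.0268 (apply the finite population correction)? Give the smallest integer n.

1161

Without fpc, n₀ = s²/D = 31.7/0.0268 = 1182.8358.
With fpc, (1 − n/N)·s²/n ≤ D requires n ≥ n₀/(1 + n₀/N) = 1182.8358/(1 + 1182.8358/62760) = 1160.9553.
Rounding up, n = 1161.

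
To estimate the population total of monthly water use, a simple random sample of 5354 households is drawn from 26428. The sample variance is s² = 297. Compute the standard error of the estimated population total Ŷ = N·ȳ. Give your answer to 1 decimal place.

Var(Ŷ) = N²·Var(ȳ) = N²·(1 − n/N)·s²/n.
f = 5354/26428 = 0.20258816; Var(ȳ) = 0.79741184·297/5354 = 0.044234463.
Var(Ŷ) = 26428² · 0.044234463 = 3.0895082 × 10^7.
SE(Ŷ) = √(3.0895082 × 10^7) = 5558.3.

5558.3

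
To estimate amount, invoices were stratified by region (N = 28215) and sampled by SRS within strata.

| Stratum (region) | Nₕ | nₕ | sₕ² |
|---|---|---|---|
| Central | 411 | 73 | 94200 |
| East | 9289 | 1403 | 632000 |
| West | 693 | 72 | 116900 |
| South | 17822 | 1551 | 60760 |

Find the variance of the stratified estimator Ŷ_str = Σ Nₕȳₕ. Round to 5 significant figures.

Var(Ŷ_str) = Σₕ Nₕ²(1 − fₕ)sₕ²/nₕ.
Central: 411²·(1 − 73/411)·94200/73 = 1.7926131 × 10^8.
East: 9289²·(1 − 1403/9289)·632000/1403 = 3.2997812 × 10^10.
West: 693²·(1 − 72/693)·116900/72 = 6.9872591 × 10^8.
South: 17822²·(1 − 1551/17822)·60760/1551 = 1.1359956 × 10^10.
Sum = 4.5235755 × 10^10.

4.5236 × 10^10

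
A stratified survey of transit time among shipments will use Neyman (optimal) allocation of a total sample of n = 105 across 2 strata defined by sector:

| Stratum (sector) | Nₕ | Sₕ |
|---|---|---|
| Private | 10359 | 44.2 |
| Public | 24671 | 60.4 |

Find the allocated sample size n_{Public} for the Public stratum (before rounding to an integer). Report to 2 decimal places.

80.32

Neyman allocation: nₕ = n·NₕSₕ / Σⱼ NⱼSⱼ.
Σ NⱼSⱼ = 10359·44.2 + 24671·60.4 = 1.9479962 × 10^6.
n_{Public} = 105·24671·60.4 / (1.9479962 × 10^6) = 80.32.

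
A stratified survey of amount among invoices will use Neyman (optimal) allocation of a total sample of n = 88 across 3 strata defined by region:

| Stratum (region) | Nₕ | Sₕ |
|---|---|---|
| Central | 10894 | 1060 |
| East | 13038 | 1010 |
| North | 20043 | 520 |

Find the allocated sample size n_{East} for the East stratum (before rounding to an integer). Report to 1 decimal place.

Neyman allocation: nₕ = n·NₕSₕ / Σⱼ NⱼSⱼ.
Σ NⱼSⱼ = 10894·1060 + 13038·1010 + 20043·520 = 3.513838 × 10^7.
n_{East} = 88·13038·1010 / (3.513838 × 10^7) = 33.0.

33.0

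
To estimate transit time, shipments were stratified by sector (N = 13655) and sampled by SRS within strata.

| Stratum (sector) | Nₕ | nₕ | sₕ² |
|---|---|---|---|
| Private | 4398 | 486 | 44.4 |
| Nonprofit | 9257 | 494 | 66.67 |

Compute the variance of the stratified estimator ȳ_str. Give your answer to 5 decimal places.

Var(ȳ_str) = Σₕ Wₕ²(1 − fₕ)sₕ²/nₕ with Wₕ = Nₕ/N, N = 13655.
Private: Wₕ = 0.32207982; term = 0.32207982²·(1 − 0.11050477)·44.4/486 = 0.0084298018.
Nonprofit: Wₕ = 0.67792018; term = 0.67792018²·(1 − 0.05336502)·66.67/494 = 0.058714203.
Sum = 0.067144005.

0.06714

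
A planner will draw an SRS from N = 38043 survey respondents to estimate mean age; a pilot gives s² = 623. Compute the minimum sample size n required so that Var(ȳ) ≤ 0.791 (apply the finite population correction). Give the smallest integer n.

772

Without fpc, n₀ = s²/D = 623/0.791 = 787.6106.
With fpc, (1 − n/N)·s²/n ≤ D requires n ≥ n₀/(1 + n₀/N) = 787.6106/(1 + 787.6106/38043) = 771.6353.
Rounding up, n = 772.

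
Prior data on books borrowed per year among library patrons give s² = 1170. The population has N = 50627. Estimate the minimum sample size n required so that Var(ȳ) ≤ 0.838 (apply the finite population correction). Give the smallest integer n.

Without fpc, n₀ = s²/D = 1170/0.838 = 1396.1814.
With fpc, (1 − n/N)·s²/n ≤ D requires n ≥ n₀/(1 + n₀/N) = 1396.1814/(1 + 1396.1814/50627) = 1358.7111.
Rounding up, n = 1359.

1359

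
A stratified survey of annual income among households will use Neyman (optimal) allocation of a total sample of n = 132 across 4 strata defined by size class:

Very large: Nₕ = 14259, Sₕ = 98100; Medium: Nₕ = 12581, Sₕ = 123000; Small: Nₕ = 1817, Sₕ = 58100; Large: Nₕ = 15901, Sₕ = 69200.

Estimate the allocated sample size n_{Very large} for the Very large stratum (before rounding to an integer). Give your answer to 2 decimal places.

Neyman allocation: nₕ = n·NₕSₕ / Σⱼ NⱼSⱼ.
Σ NⱼSⱼ = 14259·98100 + 12581·123000 + 1817·58100 + 15901·69200 = 4.1521878 × 10^9.
n_{Very large} = 132·14259·98100 / (4.1521878 × 10^9) = 44.47.

44.47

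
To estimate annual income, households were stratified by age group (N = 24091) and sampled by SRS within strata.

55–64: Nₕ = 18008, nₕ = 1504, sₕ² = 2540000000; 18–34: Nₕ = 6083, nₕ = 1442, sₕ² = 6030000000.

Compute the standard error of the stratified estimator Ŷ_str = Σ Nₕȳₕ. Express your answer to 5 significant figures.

2.4899 × 10^7

Var(Ŷ_str) = Σₕ Nₕ²(1 − fₕ)sₕ²/nₕ.
55–64: 18008²·(1 − 1504/18008)·2540000000/1504 = 5.0192702 × 10^14.
18–34: 6083²·(1 − 1442/6083)·6030000000/1442 = 1.180542 × 10^14.
Sum = 6.1998122 × 10^14.
SE = √(6.1998122 × 10^14) = 2.4899 × 10^7.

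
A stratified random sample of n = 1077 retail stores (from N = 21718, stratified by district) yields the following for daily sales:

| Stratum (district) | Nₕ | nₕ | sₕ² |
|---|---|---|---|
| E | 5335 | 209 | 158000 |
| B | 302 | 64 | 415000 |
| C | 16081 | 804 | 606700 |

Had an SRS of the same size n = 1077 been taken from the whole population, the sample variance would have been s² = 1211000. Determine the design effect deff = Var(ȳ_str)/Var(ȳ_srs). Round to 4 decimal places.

0.4097

Var(ȳ_str) = Σ Wₕ²(1−fₕ)sₕ²/nₕ with Wₕ = Nₕ/21718:
  E: (5335/21718)²·(1−209/5335)·158000/209 = 43.831282
  B: (302/21718)²·(1−64/302)·415000/64 = 0.98812609
  C: (16081/21718)²·(1−804/16081)·606700/804 = 393.03336
  → Var(ȳ_str) = 437.85277.
Var(ȳ_srs) = (1 − 1077/21718)·1211000/1077 = 1068.6595.
deff = 437.85277 / 1068.6595 = 0.4097.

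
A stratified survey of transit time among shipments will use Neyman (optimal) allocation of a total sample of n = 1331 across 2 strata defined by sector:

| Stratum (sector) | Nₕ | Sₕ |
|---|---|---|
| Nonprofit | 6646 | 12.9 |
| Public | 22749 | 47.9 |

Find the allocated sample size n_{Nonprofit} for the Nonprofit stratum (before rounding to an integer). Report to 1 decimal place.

97.1

Neyman allocation: nₕ = n·NₕSₕ / Σⱼ NⱼSⱼ.
Σ NⱼSⱼ = 6646·12.9 + 22749·47.9 = 1.1754105 × 10^6.
n_{Nonprofit} = 1331·6646·12.9 / (1.1754105 × 10^6) = 97.1.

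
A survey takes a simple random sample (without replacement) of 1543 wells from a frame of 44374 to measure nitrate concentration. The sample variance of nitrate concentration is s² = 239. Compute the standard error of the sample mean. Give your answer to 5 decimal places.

0.38666

Under SRS without replacement, Var(ȳ) = (1 − f)·s²/n with f = n/N = 1543/44374 = 0.03477261.
Var(ȳ) = (1 − 0.03477261)·239/1543 = 0.96522739·0.15489307 = 0.14950703.
SE(ȳ) = √(0.14950703) = 0.38666.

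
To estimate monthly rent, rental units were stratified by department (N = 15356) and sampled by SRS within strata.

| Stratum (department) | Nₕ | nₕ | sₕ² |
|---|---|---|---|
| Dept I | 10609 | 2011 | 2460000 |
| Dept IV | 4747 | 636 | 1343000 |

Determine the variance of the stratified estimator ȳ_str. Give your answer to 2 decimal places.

647.95

Var(ȳ_str) = Σₕ Wₕ²(1 − fₕ)sₕ²/nₕ with Wₕ = Nₕ/N, N = 15356.
Dept I: Wₕ = 0.69087002; term = 0.69087002²·(1 − 0.18955604)·2460000/2011 = 473.19344.
Dept IV: Wₕ = 0.30912998; term = 0.30912998²·(1 − 0.13397936)·1343000/636 = 174.75491.
Sum = 647.94835.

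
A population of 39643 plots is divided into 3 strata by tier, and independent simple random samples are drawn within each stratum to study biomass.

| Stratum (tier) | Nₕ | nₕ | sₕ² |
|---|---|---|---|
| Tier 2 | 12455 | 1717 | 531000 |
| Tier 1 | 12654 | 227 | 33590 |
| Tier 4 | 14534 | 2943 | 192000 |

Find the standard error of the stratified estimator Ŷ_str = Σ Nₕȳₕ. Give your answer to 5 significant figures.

Var(Ŷ_str) = Σₕ Nₕ²(1 − fₕ)sₕ²/nₕ.
Tier 2: 12455²·(1 − 1717/12455)·531000/1717 = 4.1361031 × 10^10.
Tier 1: 12654²·(1 − 227/12654)·33590/227 = 2.326903 × 10^10.
Tier 4: 14534²·(1 − 2943/14534)·192000/2943 = 1.0990489 × 10^10.
Sum = 7.562055 × 10^10.
SE = √(7.562055 × 10^10) = 274990.

274990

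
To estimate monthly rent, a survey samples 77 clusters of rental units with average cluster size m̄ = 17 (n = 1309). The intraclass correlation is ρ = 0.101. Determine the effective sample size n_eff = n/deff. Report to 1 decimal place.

deff = 1 + (17 − 1)·0.101 = 1 + 1.616 = 2.616.
n_eff = 1309 / 2.616 = 500.4.

500.4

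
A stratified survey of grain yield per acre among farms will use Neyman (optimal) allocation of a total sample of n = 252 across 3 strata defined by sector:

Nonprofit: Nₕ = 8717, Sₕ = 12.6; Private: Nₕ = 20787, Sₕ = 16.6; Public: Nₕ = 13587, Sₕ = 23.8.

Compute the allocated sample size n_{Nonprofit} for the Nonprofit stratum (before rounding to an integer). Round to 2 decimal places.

Neyman allocation: nₕ = n·NₕSₕ / Σⱼ NⱼSⱼ.
Σ NⱼSⱼ = 8717·12.6 + 20787·16.6 + 13587·23.8 = 778269.
n_{Nonprofit} = 252·8717·12.6 / 778269 = 35.56.

35.56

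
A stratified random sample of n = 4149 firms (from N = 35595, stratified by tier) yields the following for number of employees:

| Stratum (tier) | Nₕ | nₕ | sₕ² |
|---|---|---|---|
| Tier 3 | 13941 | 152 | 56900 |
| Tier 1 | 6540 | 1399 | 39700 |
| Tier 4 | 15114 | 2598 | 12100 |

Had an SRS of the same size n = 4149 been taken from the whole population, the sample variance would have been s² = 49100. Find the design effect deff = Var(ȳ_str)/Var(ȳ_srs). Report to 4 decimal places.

Var(ȳ_str) = Σ Wₕ²(1−fₕ)sₕ²/nₕ with Wₕ = Nₕ/35595:
  Tier 3: (13941/35595)²·(1−152/13941)·56900/152 = 56.795952
  Tier 1: (6540/35595)²·(1−1399/6540)·39700/1399 = 0.75304365
  Tier 4: (15114/35595)²·(1−2598/15114)·12100/2598 = 0.6953656
  → Var(ȳ_str) = 58.244361.
Var(ȳ_srs) = (1 − 4149/35595)·49100/4149 = 10.45477.
deff = 58.244361 / 10.45477 = 5.5711.

5.5711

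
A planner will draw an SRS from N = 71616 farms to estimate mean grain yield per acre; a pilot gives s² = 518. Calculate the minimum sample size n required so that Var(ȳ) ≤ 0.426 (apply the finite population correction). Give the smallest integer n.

1196

Without fpc, n₀ = s²/D = 518/0.426 = 1215.9624.
With fpc, (1 − n/N)·s²/n ≤ D requires n ≥ n₀/(1 + n₀/N) = 1215.9624/(1 + 1215.9624/71616) = 1195.6614.
Rounding up, n = 1196.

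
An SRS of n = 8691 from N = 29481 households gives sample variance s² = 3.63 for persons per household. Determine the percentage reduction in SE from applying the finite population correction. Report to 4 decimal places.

f = n/N = 8691/29481 = 0.29480004.
SE_no-fpc = √(s²/n) = 0.020437061; SE_fpc = √((1−f)s²/n) = 0.017162264.
Ratio = √(1−f) = 0.83976185. Reduction = 100·(1 − 0.83976185) = 16.0238%.

16.0238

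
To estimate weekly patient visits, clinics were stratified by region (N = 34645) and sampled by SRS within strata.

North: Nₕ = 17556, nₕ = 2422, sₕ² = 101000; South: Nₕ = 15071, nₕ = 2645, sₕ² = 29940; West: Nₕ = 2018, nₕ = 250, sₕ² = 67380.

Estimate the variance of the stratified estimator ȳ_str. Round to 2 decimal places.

Var(ȳ_str) = Σₕ Wₕ²(1 − fₕ)sₕ²/nₕ with Wₕ = Nₕ/N, N = 34645.
North: Wₕ = 0.50673979; term = 0.50673979²·(1 − 0.13795853)·101000/2422 = 9.2309289.
South: Wₕ = 0.43501227; term = 0.43501227²·(1 − 0.17550262)·29940/2645 = 1.7661127.
West: Wₕ = 0.05824794; term = 0.05824794²·(1 − 0.12388503)·67380/250 = 0.80114899.
Sum = 11.798191.

11.80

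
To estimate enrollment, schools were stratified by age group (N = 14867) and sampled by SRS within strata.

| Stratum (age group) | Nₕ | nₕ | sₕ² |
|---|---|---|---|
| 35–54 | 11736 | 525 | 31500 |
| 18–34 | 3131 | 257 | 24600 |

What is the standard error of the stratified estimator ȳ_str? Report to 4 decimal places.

Var(ȳ_str) = Σₕ Wₕ²(1 − fₕ)sₕ²/nₕ with Wₕ = Nₕ/N, N = 14867.
35–54: Wₕ = 0.78939934; term = 0.78939934²·(1 − 0.04473415)·31500/525 = 35.71651.
18–34: Wₕ = 0.21060066; term = 0.21060066²·(1 − 0.08208240)·24600/257 = 3.8969527.
Sum = 39.613463.
SE = √(39.613463) = 6.2939.

6.2939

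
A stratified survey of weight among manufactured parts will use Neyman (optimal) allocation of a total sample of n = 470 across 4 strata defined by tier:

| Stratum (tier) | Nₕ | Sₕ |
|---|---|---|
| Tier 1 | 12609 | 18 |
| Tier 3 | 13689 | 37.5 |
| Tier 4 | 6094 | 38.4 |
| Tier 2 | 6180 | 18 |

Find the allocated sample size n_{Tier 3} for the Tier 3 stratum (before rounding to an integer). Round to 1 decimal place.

Neyman allocation: nₕ = n·NₕSₕ / Σⱼ NⱼSⱼ.
Σ NⱼSⱼ = 12609·18 + 13689·37.5 + 6094·38.4 + 6180·18 = 1.0855491 × 10^6.
n_{Tier 3} = 470·13689·37.5 / (1.0855491 × 10^6) = 222.3.

222.3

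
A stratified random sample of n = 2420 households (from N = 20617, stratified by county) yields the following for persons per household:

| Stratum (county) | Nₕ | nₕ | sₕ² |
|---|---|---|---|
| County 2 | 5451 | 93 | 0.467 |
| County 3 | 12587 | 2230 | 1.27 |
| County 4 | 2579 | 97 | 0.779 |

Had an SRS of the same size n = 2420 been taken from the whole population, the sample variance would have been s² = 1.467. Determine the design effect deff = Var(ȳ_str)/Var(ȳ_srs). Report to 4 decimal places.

Var(ȳ_str) = Σ Wₕ²(1−fₕ)sₕ²/nₕ with Wₕ = Nₕ/20617:
  County 2: (5451/20617)²·(1−93/5451)·0.467/93 = 3.4503399 × 10^-4
  County 3: (12587/20617)²·(1−2230/12587)·1.27/2230 = 1.7466429 × 10^-4
  County 4: (2579/20617)²·(1−97/2579)·0.779/97 = 1.2093943 × 10^-4
  → Var(ȳ_str) = 6.4063771 × 10^-4.
Var(ȳ_srs) = (1 − 2420/20617)·1.467/2420 = 5.3504347 × 10^-4.
deff = (6.4063771 × 10^-4) / (5.3504347 × 10^-4) = 1.1974.

1.1974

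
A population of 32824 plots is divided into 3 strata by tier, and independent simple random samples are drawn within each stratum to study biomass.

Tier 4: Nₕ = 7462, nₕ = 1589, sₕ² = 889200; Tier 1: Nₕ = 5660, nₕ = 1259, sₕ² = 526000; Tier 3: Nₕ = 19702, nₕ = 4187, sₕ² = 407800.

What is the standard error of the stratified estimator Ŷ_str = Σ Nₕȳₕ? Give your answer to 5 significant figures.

Var(Ŷ_str) = Σₕ Nₕ²(1 − fₕ)sₕ²/nₕ.
Tier 4: 7462²·(1 − 1589/7462)·889200/1589 = 2.4523971 × 10^10.
Tier 1: 5660²·(1 − 1259/5660)·526000/1259 = 1.0407054 × 10^10.
Tier 3: 19702²·(1 − 4187/19702)·407800/4187 = 2.9771887 × 10^10.
Sum = 6.4702912 × 10^10.
SE = √(6.4702912 × 10^10) = 254370.

254370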